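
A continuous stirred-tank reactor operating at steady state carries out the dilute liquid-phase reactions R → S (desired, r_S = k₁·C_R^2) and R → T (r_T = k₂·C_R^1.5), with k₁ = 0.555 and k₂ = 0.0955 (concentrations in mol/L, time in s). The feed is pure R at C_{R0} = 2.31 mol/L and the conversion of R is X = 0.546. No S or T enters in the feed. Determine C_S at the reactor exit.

Exit C_R = C_{R0}(1−X) = 2.31×0.454 = 1.049 mol/L.
A CSTR operates uniformly at the exit composition, giving r_S = 0.6104 and r_T = 0.1026 (each k·C_R^n at C_R = 1.049).
Fraction of consumed R going to S: r_S/(r_S+r_T) = 0.8561.
C_S = 0.8561·C_{R0}·X = 0.8561×2.31×0.546 = 1.08 mol/L.

1.08 mol/L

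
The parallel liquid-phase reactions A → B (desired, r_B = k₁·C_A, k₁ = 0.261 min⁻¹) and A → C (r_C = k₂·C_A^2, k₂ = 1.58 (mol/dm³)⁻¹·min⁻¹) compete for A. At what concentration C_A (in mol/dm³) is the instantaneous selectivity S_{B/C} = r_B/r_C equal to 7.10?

S_{B/C} = (k₁/k₂)·C_A⁻¹ ⇒ C_A = (S·k₂/k₁)^(-1).
= (7.10×1.58/0.261)^(-1) = (42.98)^(-1) = 0.0233 mol/dm³.

0.0233 mol/dm³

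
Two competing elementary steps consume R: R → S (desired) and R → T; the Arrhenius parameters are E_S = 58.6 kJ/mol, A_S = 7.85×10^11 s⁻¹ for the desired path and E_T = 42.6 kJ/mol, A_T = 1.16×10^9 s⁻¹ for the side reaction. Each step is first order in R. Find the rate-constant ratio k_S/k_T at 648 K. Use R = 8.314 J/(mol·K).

k_S/k_T = (A_S/A_T)·exp[−(E_S−E_T)/(RT)] = (A_S/A_T)·exp[(E_T−E_S)/(RT)].
(E_T−E_S)/(RT) = (42.6−58.6)×10³/(8.314×648) = -16000/5387 = -2.970.
k_S/k_T = (7.85×10^11/1.16×10^9)·exp(-2.970) = 676.7 × 0.05131 = 34.7.

34.7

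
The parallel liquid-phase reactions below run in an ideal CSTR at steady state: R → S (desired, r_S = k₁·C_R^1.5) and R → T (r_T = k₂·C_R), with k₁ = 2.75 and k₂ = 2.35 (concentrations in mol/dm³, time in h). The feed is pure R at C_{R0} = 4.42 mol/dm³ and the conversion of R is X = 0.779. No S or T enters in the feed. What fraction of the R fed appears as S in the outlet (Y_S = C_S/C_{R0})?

Exit C_R = C_{R0}(1−X) = 4.42×0.221 = 0.9768 mol/dm³.
Rates in a CSTR are evaluated at the outlet concentration: r_S = 2.75×0.9768^1.5 = 2.655, r_T = 2.35×0.9768 = 2.296.
Fraction of consumed R going to S: r_S/(r_S+r_T) = 0.5363.
C_S = 0.5363·C_{R0}·X = 0.5363×4.42×0.779 = 1.85 mol/dm³; Y_S = C_S/C_{R0} = 0.418.

0.418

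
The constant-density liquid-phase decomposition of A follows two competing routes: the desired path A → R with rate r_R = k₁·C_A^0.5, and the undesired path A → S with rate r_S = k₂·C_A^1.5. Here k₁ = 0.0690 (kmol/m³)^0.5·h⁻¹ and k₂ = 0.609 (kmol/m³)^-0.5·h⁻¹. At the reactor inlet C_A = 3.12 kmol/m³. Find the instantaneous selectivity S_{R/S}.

0.0363

S_{R/S} = r_R/r_S = (k₁·C_A^0.5)/(k₂·C_A^1.5) = (k₁/k₂)·C_A⁻¹.
= (0.0690×3.120^0.5) / (0.609×3.120^1.5) = 0.1219/3.356 = 0.0363.
The undesired path is higher order in A, so low C_A (CSTR or dilute feed) favours R.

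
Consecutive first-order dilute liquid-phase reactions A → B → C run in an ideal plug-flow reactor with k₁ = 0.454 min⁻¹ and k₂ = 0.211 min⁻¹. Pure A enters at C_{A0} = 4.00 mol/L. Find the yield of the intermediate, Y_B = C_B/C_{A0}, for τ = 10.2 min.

Solving the coupled first-order balances gives C_B(τ) = [k₁/(k₂−k₁)]·C_{A0}·(e^(−k₁τ) − e^(−k₂τ)).
e^(−k₁τ) = e^(−0.454×10.2) = e^(−4.631) = 0.009747; e^(−k₂τ) = e^(−2.152) = 0.1162.
C_B = 0.454×4.00/(0.211−0.454) × (0.009747−0.1162) = (-7.473)×(-0.1065) = 0.7958 mol/L.
Y_B = C_B/C_{A0} = 0.7958/4.00 = 0.199.

0.199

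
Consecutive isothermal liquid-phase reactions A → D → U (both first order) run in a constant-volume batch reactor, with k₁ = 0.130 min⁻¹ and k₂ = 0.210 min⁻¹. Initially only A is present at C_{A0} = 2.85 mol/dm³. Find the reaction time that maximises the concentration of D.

For first-order series the maximum of C_D occurs at t_opt = ln(k₂/k₁)/(k₂−k₁).
= ln(0.210/0.130)/(0.210−0.130) = ln(1.615)/0.08000 = 0.4796/0.08000 = 5.99 min.

5.99 min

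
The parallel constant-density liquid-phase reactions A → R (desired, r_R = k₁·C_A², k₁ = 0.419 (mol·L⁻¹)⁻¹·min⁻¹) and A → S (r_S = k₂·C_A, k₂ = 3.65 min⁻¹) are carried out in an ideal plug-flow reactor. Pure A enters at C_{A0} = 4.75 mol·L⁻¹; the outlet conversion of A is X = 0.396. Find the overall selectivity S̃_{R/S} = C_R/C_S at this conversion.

C_A = C_{A0}(1−X) = 2.869 mol·L⁻¹.
Along a PFR/batch, dC_S/dC_A = −r_S/(r_R+r_S) = −k₂/(k₂+k₁·C_A).
Integrating from C_{A0} to C_A: C_S = (3.65/0.419)·ln[(3.65+0.419·4.75)/(3.65+0.419·2.87)] = 8.711·ln(5.640/4.852) = 1.311 mol·L⁻¹.
Then C_R = (C_{A0}−C_A) − C_S = 1.881 − 1.311 = 0.5698 mol·L⁻¹.
S̃_{R/S} = C_R/C_S = 0.5698/1.311 = 0.435.

0.435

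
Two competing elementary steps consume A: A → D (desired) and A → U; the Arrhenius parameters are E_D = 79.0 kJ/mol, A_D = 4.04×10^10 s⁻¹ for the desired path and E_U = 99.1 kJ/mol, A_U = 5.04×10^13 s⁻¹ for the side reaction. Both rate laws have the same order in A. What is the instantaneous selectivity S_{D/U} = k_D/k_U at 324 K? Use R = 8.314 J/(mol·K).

k_D/k_U = (A_D/A_U)·exp[−(E_D−E_U)/(RT)] = (A_D/A_U)·exp[(E_U−E_D)/(RT)].
(E_U−E_D)/(RT) = (99.1−79.0)×10³/(8.314×324) = 20100/2694 = 7.462.
k_D/k_U = (4.04×10^10/5.04×10^13)·exp(7.462) = 8.016×10^-4 × 1740 = 1.39.

1.39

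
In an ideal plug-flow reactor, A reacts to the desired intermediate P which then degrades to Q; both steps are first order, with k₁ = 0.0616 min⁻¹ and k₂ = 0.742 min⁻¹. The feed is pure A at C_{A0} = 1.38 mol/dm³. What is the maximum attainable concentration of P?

At the optimum, C_{P,max}/C_{A0} = (k₁/k₂)^[k₂/(k₂−k₁)].
= (0.0616/0.742)^(0.742/(0.742−0.0616)) = (0.08302)^(1.091) = 0.06627.
C_{P,max} = 0.06627×1.38 = 0.0915 mol/dm³.

0.0915 mol/dm³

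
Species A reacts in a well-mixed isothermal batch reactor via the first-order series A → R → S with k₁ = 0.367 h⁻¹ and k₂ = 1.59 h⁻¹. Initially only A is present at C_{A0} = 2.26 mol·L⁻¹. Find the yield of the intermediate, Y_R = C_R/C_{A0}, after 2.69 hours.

Solving the coupled first-order balances gives C_R(t) = [k₁/(k₂−k₁)]·C_{A0}·(e^(−k₁t) − e^(−k₂t)).
e^(−k₁t) = e^(−0.367×2.69) = e^(−0.9872) = 0.3726; e^(−k₂t) = e^(−4.277) = 0.01388.
C_R = 0.367×2.26/(1.59−0.367) × (0.3726−0.01388) = 0.6782×0.3587 = 0.2433 mol·L⁻¹.
Y_R = C_R/C_{A0} = 0.2433/2.26 = 0.108.

0.108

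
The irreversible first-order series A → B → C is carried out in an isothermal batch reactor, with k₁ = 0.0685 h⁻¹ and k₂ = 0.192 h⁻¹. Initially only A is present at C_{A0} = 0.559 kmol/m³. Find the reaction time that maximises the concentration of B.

8.35 h

For first-order series the maximum of C_B occurs at t_opt = ln(k₂/k₁)/(k₂−k₁).
= ln(0.192/0.0685)/(0.192−0.0685) = ln(2.803)/0.1235 = 1.031/0.1235 = 8.35 h.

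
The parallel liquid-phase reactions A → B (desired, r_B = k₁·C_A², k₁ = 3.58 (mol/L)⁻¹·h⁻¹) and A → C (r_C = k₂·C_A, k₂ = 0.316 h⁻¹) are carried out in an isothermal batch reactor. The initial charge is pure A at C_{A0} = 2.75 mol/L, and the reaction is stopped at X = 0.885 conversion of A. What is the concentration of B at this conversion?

C_A = C_{A0}(1−X) = 0.3162 mol/L.
Along a PFR/batch, dC_C/dC_A = −r_C/(r_B+r_C) = −k₂/(k₂+k₁·C_A).
Integrating from C_{A0} to C_A: C_C = (0.316/3.58)·ln[(0.316+3.58·2.75)/(0.316+3.58·0.316)] = 0.08827·ln(10.16/1.448) = 0.1720 mol/L.
Then C_B = (C_{A0}−C_A) − C_C = 2.434 − 0.1720 = 2.262 mol/L.

2.26 mol/L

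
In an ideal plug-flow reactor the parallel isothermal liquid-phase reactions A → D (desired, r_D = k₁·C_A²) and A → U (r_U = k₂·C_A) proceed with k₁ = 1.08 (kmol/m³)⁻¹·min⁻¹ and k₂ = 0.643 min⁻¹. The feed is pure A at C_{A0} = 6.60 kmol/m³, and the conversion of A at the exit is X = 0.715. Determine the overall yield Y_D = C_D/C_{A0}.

C_A = C_{A0}(1−X) = 1.881 kmol/m³.
Along a PFR/batch, dC_U/dC_A = −r_U/(r_D+r_U) = −k₂/(k₂+k₁·C_A).
Integrating from C_{A0} to C_A: C_U = (0.643/1.08)·ln[(0.643+1.08·6.60)/(0.643+1.08·1.88)] = 0.5954·ln(7.771/2.674) = 0.6350 kmol/m³.
Then C_D = (C_{A0}−C_A) − C_U = 4.719 − 0.6350 = 4.084 kmol/m³.
Y_D = C_D/C_{A0} = 4.084/6.60 = 0.619.

0.619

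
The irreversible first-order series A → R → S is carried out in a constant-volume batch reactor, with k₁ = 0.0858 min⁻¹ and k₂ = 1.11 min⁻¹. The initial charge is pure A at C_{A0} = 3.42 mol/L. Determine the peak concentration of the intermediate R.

0.213 mol/L

Evaluating C_R at t_opt = ln(k₂/k₁)/(k₂−k₁) gives C_{R,max}/C_{A0} = (k₁/k₂)^[k₂/(k₂−k₁)].
= (0.0858/1.11)^(1.11/(1.11−0.0858)) = (0.07730)^(1.084) = 0.06238.
C_{R,max} = 0.06238×3.42 = 0.213 mol/L.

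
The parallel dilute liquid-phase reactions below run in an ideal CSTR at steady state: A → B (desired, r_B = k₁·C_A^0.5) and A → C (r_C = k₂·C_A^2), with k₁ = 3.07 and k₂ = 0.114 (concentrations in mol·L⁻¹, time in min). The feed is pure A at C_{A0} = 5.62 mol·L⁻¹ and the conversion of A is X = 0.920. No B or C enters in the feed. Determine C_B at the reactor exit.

Exit C_A = C_{A0}(1−X) = 5.62×0.0800 = 0.4496 mol·L⁻¹.
A CSTR operates uniformly at the exit composition, giving r_B = 2.059 and r_C = 0.02304 (each k·C_A^n at C_A = 0.4496).
Fraction of consumed A going to B: r_B/(r_B+r_C) = 0.9889.
C_B = 0.9889·C_{A0}·X = 0.9889×5.62×0.920 = 5.11 mol·L⁻¹.

5.11 mol·L⁻¹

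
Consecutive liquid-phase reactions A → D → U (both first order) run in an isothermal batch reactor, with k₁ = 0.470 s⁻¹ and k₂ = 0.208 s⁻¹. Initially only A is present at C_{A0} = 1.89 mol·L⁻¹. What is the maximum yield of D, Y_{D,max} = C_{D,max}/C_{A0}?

Evaluating C_D at t_opt = ln(k₂/k₁)/(k₂−k₁) gives C_{D,max}/C_{A0} = (k₁/k₂)^[k₂/(k₂−k₁)].
= (0.470/0.208)^(0.208/(0.208−0.470)) = (2.260)^(-0.7939) = 0.5235.

0.524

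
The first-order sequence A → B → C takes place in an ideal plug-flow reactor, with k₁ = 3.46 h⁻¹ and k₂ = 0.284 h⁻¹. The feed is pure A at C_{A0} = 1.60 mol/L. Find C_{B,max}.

At the optimum, C_{B,max}/C_{A0} = (k₁/k₂)^[k₂/(k₂−k₁)].
= (3.46/0.284)^(0.284/(0.284−3.46)) = (12.18)^(-0.08942) = 0.7997.
C_{B,max} = 0.7997×1.60 = 1.28 mol/L.

1.28 mol/L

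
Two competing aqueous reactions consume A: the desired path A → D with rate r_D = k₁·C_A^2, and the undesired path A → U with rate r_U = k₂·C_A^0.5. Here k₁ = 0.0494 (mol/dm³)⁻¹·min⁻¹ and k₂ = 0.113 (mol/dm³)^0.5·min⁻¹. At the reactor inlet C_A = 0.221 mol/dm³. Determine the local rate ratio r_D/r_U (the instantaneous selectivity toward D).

S_{D/U} = r_D/r_U = (k₁·C_A^2)/(k₂·C_A^0.5) = (k₁/k₂)·C_A^1.5.
= (0.0494×0.2210^2) / (0.113×0.2210^0.5) = 0.002413/0.05312 = 0.0454.
Since the desired path is higher order in A, keeping C_A high (PFR or concentrated feed) favours D.

0.0454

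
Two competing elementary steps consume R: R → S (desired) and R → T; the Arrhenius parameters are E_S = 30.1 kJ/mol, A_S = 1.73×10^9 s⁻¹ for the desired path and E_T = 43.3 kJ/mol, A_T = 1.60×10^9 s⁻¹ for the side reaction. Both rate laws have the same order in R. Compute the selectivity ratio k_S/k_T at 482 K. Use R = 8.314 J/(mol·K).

29.1

k_S/k_T = (A_S/A_T)·exp[−(E_S−E_T)/(RT)] = (A_S/A_T)·exp[(E_T−E_S)/(RT)].
(E_T−E_S)/(RT) = (43.3−30.1)×10³/(8.314×482) = 13200/4007 = 3.294.
k_S/k_T = (1.73×10^9/1.60×10^9)·exp(3.294) = 1.081 × 26.95 = 29.1.
Since E_S < E_T, lowering the temperature improves selectivity toward S.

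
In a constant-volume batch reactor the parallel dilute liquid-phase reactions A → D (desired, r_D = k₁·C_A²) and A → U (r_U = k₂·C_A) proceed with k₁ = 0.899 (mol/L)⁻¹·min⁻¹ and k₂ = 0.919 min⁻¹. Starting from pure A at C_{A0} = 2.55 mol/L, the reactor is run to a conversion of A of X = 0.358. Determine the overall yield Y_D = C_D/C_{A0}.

C_A = C_{A0}(1−X) = 1.637 mol/L.
Along a PFR/batch, dC_U/dC_A = −r_U/(r_D+r_U) = −k₂/(k₂+k₁·C_A).
Integrating from C_{A0} to C_A: C_U = (0.919/0.899)·ln[(0.919+0.899·2.55)/(0.919+0.899·1.64)] = 1.022·ln(3.211/2.391) = 0.3017 mol/L.
Then C_D = (C_{A0}−C_A) − C_U = 0.9129 − 0.3017 = 0.6112 mol/L.
Y_D = C_D/C_{A0} = 0.6112/2.55 = 0.240.

0.240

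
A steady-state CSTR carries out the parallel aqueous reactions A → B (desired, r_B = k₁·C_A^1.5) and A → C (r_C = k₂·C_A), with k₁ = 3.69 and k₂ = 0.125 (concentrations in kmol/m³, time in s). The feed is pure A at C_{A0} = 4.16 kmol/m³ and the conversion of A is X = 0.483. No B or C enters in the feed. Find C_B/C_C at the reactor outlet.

Exit C_A = C_{A0}(1−X) = 4.16×0.517 = 2.151 kmol/m³.
Rates in a CSTR are evaluated at the outlet concentration: r_B = 3.69×2.151^1.5 = 11.64, r_C = 0.125×2.151 = 0.2688.
Overall selectivity = C_B/C_C = r_Bτ/(r_Cτ) = r_B/r_C = 43.3.

43.3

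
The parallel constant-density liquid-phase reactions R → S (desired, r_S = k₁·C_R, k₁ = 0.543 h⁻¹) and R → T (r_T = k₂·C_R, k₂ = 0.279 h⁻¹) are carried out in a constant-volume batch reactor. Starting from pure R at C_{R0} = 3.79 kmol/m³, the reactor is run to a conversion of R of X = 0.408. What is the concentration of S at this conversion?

1.02 kmol/m³

C_R = C_{R0}(1−X) = 2.244 kmol/m³.
Both paths are first order in R, so the instantaneous fraction to S is constant: dC_S/d(−C_R) = k₁/(k₁+k₂) = 0.6606.
C_S = 0.6606·(C_{R0}−C_R) = 0.6606×1.546 = 1.02 kmol/m³.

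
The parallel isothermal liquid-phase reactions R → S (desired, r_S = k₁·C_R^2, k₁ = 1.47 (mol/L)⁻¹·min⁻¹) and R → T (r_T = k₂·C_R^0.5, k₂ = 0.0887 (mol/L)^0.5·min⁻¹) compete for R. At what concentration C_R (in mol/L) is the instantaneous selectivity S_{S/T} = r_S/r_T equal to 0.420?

0.0863 mol/L

S_{S/T} = (k₁/k₂)·C_R^1.5 ⇒ C_R = (S·k₂/k₁)^(1/1.5).
= (0.420×0.0887/1.47)^(0.6667) = (0.02534)^(0.6667) = 0.0863 mol/L.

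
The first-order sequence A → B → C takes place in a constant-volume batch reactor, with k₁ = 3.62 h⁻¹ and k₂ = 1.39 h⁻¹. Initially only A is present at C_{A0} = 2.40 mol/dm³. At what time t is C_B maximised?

The intermediate peaks when r₁ = r₂, i.e. k₁e^(−k₁t) = k₂e^(−k₂t), giving t_opt = ln(k₂/k₁)/(k₂−k₁).
= ln(1.39/3.62)/(1.39−3.62) = ln(0.3840)/-2.230 = -0.9572/-2.230 = 0.429 h.

0.429 h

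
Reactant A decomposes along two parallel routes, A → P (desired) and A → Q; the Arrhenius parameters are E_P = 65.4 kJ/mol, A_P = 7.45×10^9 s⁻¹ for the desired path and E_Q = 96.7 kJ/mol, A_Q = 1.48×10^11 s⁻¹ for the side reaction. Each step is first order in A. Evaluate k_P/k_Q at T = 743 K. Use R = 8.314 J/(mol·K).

7.99

k_P/k_Q = (A_P/A_Q)·exp[−(E_P−E_Q)/(RT)] = (A_P/A_Q)·exp[(E_Q−E_P)/(RT)].
(E_Q−E_P)/(RT) = (96.7−65.4)×10³/(8.314×743) = 31300/6177 = 5.067.
k_P/k_Q = (7.45×10^9/1.48×10^11)·exp(5.067) = 0.05034 × 158.7 = 7.99.
Since E_P < E_Q, lowering the temperature improves selectivity toward P.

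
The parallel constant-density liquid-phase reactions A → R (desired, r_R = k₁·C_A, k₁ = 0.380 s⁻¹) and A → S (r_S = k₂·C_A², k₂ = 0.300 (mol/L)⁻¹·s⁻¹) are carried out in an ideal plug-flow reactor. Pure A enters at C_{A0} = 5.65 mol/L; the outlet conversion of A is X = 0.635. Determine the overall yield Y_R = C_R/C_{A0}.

0.164

C_A = C_{A0}(1−X) = 2.062 mol/L.
Along a PFR/batch, dC_R/dC_A = −r_R/(r_R+r_S) = −k₁/(k₁+k₂·C_A).
Integrating from C_{A0} to C_A: C_R = (0.380/0.300)·ln[(0.380+0.300·5.65)/(0.380+0.300·2.06)] = 1.267·ln(2.075/0.9987) = 0.9263 mol/L.
Y_R = C_R/C_{A0} = 0.9263/5.65 = 0.164.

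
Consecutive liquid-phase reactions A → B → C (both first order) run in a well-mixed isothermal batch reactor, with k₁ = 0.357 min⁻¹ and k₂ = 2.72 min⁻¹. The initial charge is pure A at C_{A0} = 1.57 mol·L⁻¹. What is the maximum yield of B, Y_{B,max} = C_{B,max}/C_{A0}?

Evaluating C_B at t_opt = ln(k₂/k₁)/(k₂−k₁) gives C_{B,max}/C_{A0} = (k₁/k₂)^[k₂/(k₂−k₁)].
= (0.357/2.72)^(2.72/(2.72−0.357)) = (0.1312)^(1.151) = 0.09657.

0.0966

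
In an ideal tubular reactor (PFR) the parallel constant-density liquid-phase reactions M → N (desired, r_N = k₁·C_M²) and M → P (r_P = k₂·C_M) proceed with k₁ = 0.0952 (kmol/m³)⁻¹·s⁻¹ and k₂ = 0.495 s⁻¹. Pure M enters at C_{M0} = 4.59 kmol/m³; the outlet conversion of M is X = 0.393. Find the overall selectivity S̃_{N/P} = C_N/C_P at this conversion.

0.703

C_M = C_{M0}(1−X) = 2.786 kmol/m³.
Along a PFR/batch, dC_P/dC_M = −r_P/(r_N+r_P) = −k₂/(k₂+k₁·C_M).
Integrating from C_{M0} to C_M: C_P = (0.495/0.0952)·ln[(0.495+0.0952·4.59)/(0.495+0.0952·2.79)] = 5.200·ln(0.9320/0.7602) = 1.059 kmol/m³.
Then C_N = (C_{M0}−C_M) − C_P = 1.804 − 1.059 = 0.7449 kmol/m³.
S̃_{N/P} = C_N/C_P = 0.7449/1.059 = 0.703.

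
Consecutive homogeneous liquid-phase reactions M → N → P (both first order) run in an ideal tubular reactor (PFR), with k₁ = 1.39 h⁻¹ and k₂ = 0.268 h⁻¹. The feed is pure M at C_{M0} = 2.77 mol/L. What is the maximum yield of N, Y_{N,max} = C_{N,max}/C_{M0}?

At the optimum, C_{N,max}/C_{M0} = (k₁/k₂)^[k₂/(k₂−k₁)].
= (1.39/0.268)^(0.268/(0.268−1.39)) = (5.187)^(-0.2389) = 0.6749.

0.675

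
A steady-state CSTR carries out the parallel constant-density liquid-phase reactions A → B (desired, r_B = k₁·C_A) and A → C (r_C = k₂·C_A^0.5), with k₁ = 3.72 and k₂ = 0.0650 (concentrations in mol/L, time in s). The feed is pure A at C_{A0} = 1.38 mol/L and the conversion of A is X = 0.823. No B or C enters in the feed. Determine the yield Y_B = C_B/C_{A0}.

0.795

Exit C_A = C_{A0}(1−X) = 1.38×0.177 = 0.2443 mol/L.
Rates in a CSTR are evaluated at the outlet concentration: r_B = 3.72×0.2443 = 0.9086, r_C = 0.0650×0.2443^0.5 = 0.03212.
Fraction of consumed A going to B: r_B/(r_B+r_C) = 0.9659.
C_B = 0.9659·C_{A0}·X = 0.9659×1.38×0.823 = 1.10 mol/L; Y_B = C_B/C_{A0} = 0.795.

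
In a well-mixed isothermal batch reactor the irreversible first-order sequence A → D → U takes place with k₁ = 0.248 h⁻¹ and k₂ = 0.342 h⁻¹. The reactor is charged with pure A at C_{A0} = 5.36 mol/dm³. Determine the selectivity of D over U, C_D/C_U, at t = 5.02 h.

Solving the coupled first-order balances gives C_D(t) = [k₁/(k₂−k₁)]·C_{A0}·(e^(−k₁t) − e^(−k₂t)).
e^(−k₁t) = e^(−0.248×5.02) = e^(−1.245) = 0.2880; e^(−k₂t) = e^(−1.717) = 0.1796.
C_D = 0.248×5.36/(0.342−0.248) × (0.2880−0.1796) = 14.14×0.1083 = 1.532 mol/dm³.
C_A = C_{A0}e^(−k₁t) = 1.543 mol/dm³, so C_U = C_{A0}−C_A−C_D = 2.285 mol/dm³; C_D/C_U = 0.670.

0.670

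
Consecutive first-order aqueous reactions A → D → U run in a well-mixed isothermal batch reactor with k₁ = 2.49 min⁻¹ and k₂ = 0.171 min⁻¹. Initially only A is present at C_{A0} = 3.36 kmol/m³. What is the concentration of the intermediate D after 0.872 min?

For first-order series with pure A initially, C_D(t) = k₁C_{A0}/(k₂−k₁)·(e^(−k₁t) − e^(−k₂t)).
e^(−k₁t) = e^(−2.49×0.872) = e^(−2.171) = 0.1140; e^(−k₂t) = e^(−0.1491) = 0.8615.
C_D = 2.49×3.36/(0.171−2.49) × (0.1140−0.8615) = (-3.608)×(-0.7474) = 2.697 kmol/m³.

2.70 kmol/m³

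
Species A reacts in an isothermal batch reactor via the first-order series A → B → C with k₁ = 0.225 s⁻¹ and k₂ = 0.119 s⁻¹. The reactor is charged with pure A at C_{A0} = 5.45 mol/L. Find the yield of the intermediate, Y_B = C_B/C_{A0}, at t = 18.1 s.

0.210

For first-order series with pure A initially, C_B(t) = k₁C_{A0}/(k₂−k₁)·(e^(−k₁t) − e^(−k₂t)).
e^(−k₁t) = e^(−0.225×18.1) = e^(−4.073) = 0.01703; e^(−k₂t) = e^(−2.154) = 0.1160.
C_B = 0.225×5.45/(0.119−0.225) × (0.01703−0.1160) = (-11.57)×(-0.09900) = 1.145 mol/L.
Y_B = C_B/C_{A0} = 1.145/5.45 = 0.210.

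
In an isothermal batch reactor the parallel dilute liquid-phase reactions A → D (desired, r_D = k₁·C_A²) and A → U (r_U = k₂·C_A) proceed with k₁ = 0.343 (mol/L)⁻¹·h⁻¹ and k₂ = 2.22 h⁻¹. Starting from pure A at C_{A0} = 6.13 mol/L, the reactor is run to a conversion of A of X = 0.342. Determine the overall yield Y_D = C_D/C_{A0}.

C_A = C_{A0}(1−X) = 4.034 mol/L.
Along a PFR/batch, dC_U/dC_A = −r_U/(r_D+r_U) = −k₂/(k₂+k₁·C_A).
Integrating from C_{A0} to C_A: C_U = (2.22/0.343)·ln[(2.22+0.343·6.13)/(2.22+0.343·4.03)] = 6.472·ln(4.323/3.604) = 1.178 mol/L.
Then C_D = (C_{A0}−C_A) − C_U = 2.096 − 1.178 = 0.9188 mol/L.
Y_D = C_D/C_{A0} = 0.9188/6.13 = 0.150.

0.150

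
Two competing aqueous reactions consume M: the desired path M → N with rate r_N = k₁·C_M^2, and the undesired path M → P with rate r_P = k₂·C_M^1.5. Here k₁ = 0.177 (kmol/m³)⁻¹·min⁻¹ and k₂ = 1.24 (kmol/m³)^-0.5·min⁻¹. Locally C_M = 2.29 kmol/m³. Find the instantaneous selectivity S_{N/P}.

0.216

S_{N/P} = r_N/r_P = (k₁·C_M^2)/(k₂·C_M^1.5) = (k₁/k₂)·C_M^0.5.
= (0.177×2.290^2) / (1.24×2.290^1.5) = 0.9282/4.297 = 0.216.
Since the desired path is higher order in M, keeping C_M high (PFR or concentrated feed) favours N.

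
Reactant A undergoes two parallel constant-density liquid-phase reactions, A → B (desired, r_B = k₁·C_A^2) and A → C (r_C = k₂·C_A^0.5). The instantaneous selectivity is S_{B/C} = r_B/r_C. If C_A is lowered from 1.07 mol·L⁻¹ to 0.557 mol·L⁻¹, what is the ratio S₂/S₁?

0.376

S_{B/C} = (k₁/k₂)·C_A^1.5, so S₂/S₁ = (C_{A,2}/C_{A,1})^1.5.
= (0.557/1.07)^1.5 = (0.5206)^1.5 = 0.376.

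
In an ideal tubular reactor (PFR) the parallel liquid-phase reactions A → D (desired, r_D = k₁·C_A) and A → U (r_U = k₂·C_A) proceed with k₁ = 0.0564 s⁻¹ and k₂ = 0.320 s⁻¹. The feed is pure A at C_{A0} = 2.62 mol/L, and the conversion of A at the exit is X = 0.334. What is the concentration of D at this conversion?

C_A = C_{A0}(1−X) = 1.745 mol/L.
Both paths are first order in A, so the instantaneous fraction to D is constant: dC_D/d(−C_A) = k₁/(k₁+k₂) = 0.1498.
C_D = 0.1498·(C_{A0}−C_A) = 0.1498×0.8751 = 0.131 mol/L.

0.131 mol/L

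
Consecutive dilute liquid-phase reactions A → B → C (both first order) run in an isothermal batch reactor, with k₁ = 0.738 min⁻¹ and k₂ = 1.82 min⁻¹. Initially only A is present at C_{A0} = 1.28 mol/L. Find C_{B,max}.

0.280 mol/L

At the optimum, C_{B,max}/C_{A0} = (k₁/k₂)^[k₂/(k₂−k₁)].
= (0.738/1.82)^(1.82/(1.82−0.738)) = (0.4055)^(1.682) = 0.2191.
C_{B,max} = 0.2191×1.28 = 0.280 mol/L.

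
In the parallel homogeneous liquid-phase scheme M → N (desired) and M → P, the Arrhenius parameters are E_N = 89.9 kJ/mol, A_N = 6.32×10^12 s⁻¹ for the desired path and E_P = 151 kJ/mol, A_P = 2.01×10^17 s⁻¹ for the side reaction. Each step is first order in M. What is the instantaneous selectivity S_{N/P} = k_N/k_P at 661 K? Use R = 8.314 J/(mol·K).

2.12

Since both paths have the same order in M, the concentration cancels and S_{N/P} = k_N/k_P = (A_N/A_P)·exp[(E_P−E_N)/(RT)].
(E_P−E_N)/(RT) = (151−89.9)×10³/(8.314×661) = 61100/5496 = 11.12.
k_N/k_P = (6.32×10^12/2.01×10^17)·exp(11.12) = 3.144×10^-5 × 67378 = 2.12.
Since E_N < E_P, lowering the temperature improves selectivity toward N.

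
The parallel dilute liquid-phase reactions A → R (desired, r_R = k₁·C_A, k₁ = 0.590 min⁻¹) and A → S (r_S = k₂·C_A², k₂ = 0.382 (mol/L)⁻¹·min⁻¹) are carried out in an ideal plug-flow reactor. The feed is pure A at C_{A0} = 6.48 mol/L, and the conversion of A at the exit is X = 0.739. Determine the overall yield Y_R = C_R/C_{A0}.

C_A = C_{A0}(1−X) = 1.691 mol/L.
Along a PFR/batch, dC_R/dC_A = −r_R/(r_R+r_S) = −k₁/(k₁+k₂·C_A).
Integrating from C_{A0} to C_A: C_R = (0.590/0.382)·ln[(0.590+0.382·6.48)/(0.590+0.382·1.69)] = 1.545·ln(3.065/1.236) = 1.403 mol/L.
Y_R = C_R/C_{A0} = 1.403/6.48 = 0.216.

0.216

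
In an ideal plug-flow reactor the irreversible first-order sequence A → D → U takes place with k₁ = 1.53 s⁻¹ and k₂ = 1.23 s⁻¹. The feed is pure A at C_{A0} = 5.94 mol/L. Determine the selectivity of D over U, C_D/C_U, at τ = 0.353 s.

3.89

For first-order series with pure A initially, C_D(τ) = k₁C_{A0}/(k₂−k₁)·(e^(−k₁τ) − e^(−k₂τ)).
e^(−k₁τ) = e^(−1.53×0.353) = e^(−0.5401) = 0.5827; e^(−k₂τ) = e^(−0.4342) = 0.6478.
C_D = 1.53×5.94/(1.23−1.53) × (0.5827−0.6478) = (-30.29)×(-0.06509) = 1.972 mol/L.
C_A = C_{A0}e^(−k₁τ) = 3.461 mol/L, so C_U = C_{A0}−C_A−C_D = 0.5068 mol/L; C_D/C_U = 3.89.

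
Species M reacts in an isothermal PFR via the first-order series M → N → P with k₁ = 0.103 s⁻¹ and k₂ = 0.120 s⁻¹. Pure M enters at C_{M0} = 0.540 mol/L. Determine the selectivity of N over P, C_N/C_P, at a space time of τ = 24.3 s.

For first-order series with pure M initially, C_N(τ) = k₁C_{M0}/(k₂−k₁)·(e^(−k₁τ) − e^(−k₂τ)).
e^(−k₁τ) = e^(−0.103×24.3) = e^(−2.503) = 0.08185; e^(−k₂τ) = e^(−2.916) = 0.05415.
C_N = 0.103×0.540/(0.120−0.103) × (0.08185−0.05415) = 3.272×0.02770 = 0.09062 mol/L.
C_M = C_{M0}e^(−k₁τ) = 0.04420 mol/L, so C_P = C_{M0}−C_M−C_N = 0.4052 mol/L; C_N/C_P = 0.224.

0.224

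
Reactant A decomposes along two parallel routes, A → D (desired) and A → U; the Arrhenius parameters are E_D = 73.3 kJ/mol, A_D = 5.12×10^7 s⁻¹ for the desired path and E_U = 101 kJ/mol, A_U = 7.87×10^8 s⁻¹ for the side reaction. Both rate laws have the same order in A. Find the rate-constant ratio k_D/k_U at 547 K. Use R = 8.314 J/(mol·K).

Since both paths have the same order in A, the concentration cancels and S_{D/U} = k_D/k_U = (A_D/A_U)·exp[(E_U−E_D)/(RT)].
(E_U−E_D)/(RT) = (101−73.3)×10³/(8.314×547) = 27700/4548 = 6.091.
k_D/k_U = (5.12×10^7/7.87×10^8)·exp(6.091) = 0.06506 × 441.8 = 28.7.

28.7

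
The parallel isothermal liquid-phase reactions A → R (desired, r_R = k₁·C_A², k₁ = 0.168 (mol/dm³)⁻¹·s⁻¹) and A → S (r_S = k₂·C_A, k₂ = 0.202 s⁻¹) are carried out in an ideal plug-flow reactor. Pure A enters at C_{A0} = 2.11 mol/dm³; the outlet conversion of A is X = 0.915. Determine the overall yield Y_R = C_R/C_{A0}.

C_A = C_{A0}(1−X) = 0.1793 mol/dm³.
Along a PFR/batch, dC_S/dC_A = −r_S/(r_R+r_S) = −k₂/(k₂+k₁·C_A).
Integrating from C_{A0} to C_A: C_S = (0.202/0.168)·ln[(0.202+0.168·2.11)/(0.202+0.168·0.179)] = 1.202·ln(0.5565/0.2321) = 1.051 mol/dm³.
Then C_R = (C_{A0}−C_A) − C_S = 1.931 − 1.051 = 0.8794 mol/dm³.
Y_R = C_R/C_{A0} = 0.8794/2.11 = 0.417.

0.417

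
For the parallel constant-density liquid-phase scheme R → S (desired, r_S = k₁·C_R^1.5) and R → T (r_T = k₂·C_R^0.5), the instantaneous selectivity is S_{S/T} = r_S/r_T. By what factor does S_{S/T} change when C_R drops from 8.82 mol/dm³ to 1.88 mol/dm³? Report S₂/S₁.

0.213

S_{S/T} = (k₁/k₂)·C_R, so S₂/S₁ = (C_{R,2}/C_{R,1}).
= 1.88/8.82 = 0.213.
Selectivity toward S falls as C_R falls — high-concentration operation is favoured.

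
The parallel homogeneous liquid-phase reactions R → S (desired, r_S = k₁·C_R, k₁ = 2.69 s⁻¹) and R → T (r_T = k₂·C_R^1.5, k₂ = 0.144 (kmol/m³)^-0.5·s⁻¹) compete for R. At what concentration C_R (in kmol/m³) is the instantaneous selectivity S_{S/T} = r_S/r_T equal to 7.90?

5.59 kmol/m³

S_{S/T} = (k₁/k₂)·C_R^-0.5 ⇒ C_R = (S·k₂/k₁)^(-2).
= (7.90×0.144/2.69)^(-2) = (0.4229)^(-2) = 5.59 kmol/m³.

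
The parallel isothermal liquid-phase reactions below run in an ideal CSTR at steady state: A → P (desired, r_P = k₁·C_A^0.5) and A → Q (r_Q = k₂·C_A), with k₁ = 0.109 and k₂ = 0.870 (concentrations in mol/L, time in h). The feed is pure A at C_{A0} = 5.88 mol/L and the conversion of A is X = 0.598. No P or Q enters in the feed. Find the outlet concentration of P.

Exit C_A = C_{A0}(1−X) = 5.88×0.402 = 2.364 mol/L.
In a CSTR the entire volume is at exit conditions, so r_P = 0.109×2.364^0.5 = 0.1676 and r_Q = 0.870×2.364 = 2.056.
Fraction of consumed A going to P: r_P/(r_P+r_Q) = 0.07535.
C_P = 0.07535·C_{A0}·X = 0.07535×5.88×0.598 = 0.265 mol/L.

0.265 mol/L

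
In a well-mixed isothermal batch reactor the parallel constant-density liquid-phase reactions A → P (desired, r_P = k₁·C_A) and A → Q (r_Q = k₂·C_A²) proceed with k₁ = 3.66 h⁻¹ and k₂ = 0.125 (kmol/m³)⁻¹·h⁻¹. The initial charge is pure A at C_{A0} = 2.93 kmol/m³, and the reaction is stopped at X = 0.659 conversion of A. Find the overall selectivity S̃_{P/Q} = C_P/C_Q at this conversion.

C_A = C_{A0}(1−X) = 0.9991 kmol/m³.
Along a PFR/batch, dC_P/dC_A = −r_P/(r_P+r_Q) = −k₁/(k₁+k₂·C_A).
Integrating from C_{A0} to C_A: C_P = (3.66/0.125)·ln[(3.66+0.125·2.93)/(3.66+0.125·0.999)] = 29.28·ln(4.026/3.785) = 1.810 kmol/m³.
C_Q = (C_{A0}−C_A)−C_P = 0.1208 kmol/m³; S̃_{P/Q} = 1.810/0.1208 = 15.0.

15.0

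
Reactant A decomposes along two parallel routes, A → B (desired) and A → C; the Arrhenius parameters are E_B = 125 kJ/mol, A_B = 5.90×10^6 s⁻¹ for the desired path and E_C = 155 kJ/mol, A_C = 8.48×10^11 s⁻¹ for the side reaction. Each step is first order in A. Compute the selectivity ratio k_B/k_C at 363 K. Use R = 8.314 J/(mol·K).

Since both paths have the same order in A, the concentration cancels and S_{B/C} = k_B/k_C = (A_B/A_C)·exp[(E_C−E_B)/(RT)].
(E_C−E_B)/(RT) = (155−125)×10³/(8.314×363) = 30000/3018 = 9.940.
k_B/k_C = (5.90×10^6/8.48×10^11)·exp(9.940) = 6.958×10^-6 × 20752 = 0.144.
Since E_B < E_C, lowering the temperature improves selectivity toward B.

0.144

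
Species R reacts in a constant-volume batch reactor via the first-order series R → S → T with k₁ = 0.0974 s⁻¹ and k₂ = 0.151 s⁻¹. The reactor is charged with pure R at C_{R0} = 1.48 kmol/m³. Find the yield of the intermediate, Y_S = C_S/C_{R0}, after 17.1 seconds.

0.206

The intermediate concentration in a first-order A→B→C sequence is C_S = k₁C_{R0}(e^(−k₁t) − e^(−k₂t))/(k₂−k₁).
e^(−k₁t) = e^(−0.0974×17.1) = e^(−1.666) = 0.1891; e^(−k₂t) = e^(−2.582) = 0.07562.
C_S = 0.0974×1.48/(0.151−0.0974) × (0.1891−0.07562) = 2.689×0.1135 = 0.3052 kmol/m³.
Y_S = C_S/C_{R0} = 0.3052/1.48 = 0.206.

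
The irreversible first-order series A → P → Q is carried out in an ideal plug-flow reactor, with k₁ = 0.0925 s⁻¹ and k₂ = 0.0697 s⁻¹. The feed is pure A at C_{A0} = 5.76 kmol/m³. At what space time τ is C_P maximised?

The intermediate peaks when r₁ = r₂, i.e. k₁e^(−k₁τ) = k₂e^(−k₂τ), giving τ_opt = ln(k₂/k₁)/(k₂−k₁).
= ln(0.0697/0.0925)/(0.0697−0.0925) = ln(0.7535)/-0.02280 = -0.2830/-0.02280 = 12.4 s.

12.4 s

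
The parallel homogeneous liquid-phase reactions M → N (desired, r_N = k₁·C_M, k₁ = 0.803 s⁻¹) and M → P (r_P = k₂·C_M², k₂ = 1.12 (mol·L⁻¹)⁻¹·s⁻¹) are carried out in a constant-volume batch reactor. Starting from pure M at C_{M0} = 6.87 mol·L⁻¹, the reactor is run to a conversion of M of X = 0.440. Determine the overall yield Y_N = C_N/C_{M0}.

0.0530

C_M = C_{M0}(1−X) = 3.847 mol·L⁻¹.
Along a PFR/batch, dC_N/dC_M = −r_N/(r_N+r_P) = −k₁/(k₁+k₂·C_M).
Integrating from C_{M0} to C_M: C_N = (0.803/1.12)·ln[(0.803+1.12·6.87)/(0.803+1.12·3.85)] = 0.7170·ln(8.497/5.112) = 0.3644 mol·L⁻¹.
Y_N = C_N/C_{M0} = 0.3644/6.87 = 0.0530.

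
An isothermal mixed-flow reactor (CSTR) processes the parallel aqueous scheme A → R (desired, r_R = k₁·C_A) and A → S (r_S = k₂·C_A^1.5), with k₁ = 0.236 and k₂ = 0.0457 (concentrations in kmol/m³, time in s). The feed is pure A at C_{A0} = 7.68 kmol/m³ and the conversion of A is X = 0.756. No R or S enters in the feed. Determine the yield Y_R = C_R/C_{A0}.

0.598

Exit C_A = C_{A0}(1−X) = 7.68×0.244 = 1.874 kmol/m³.
A CSTR operates uniformly at the exit composition, giving r_R = 0.4422 and r_S = 0.1172 (each k·C_A^n at C_A = 1.874).
Fraction of consumed A going to R: r_R/(r_R+r_S) = 0.7905.
C_R = 0.7905·C_{A0}·X = 0.7905×7.68×0.756 = 4.59 kmol/m³; Y_R = C_R/C_{A0} = 0.598.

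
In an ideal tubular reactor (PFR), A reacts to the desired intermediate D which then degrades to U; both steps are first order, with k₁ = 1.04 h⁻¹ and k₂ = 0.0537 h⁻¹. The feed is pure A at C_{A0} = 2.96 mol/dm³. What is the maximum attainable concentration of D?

2.52 mol/dm³

For a first-order series the maximum intermediate yield is C_{D,max}/C_{A0} = (k₁/k₂)^[k₂/(k₂−k₁)].
= (1.04/0.0537)^(0.0537/(0.0537−1.04)) = (19.37)^(-0.05445) = 0.8510.
C_{D,max} = 0.8510×2.96 = 2.52 mol/dm³.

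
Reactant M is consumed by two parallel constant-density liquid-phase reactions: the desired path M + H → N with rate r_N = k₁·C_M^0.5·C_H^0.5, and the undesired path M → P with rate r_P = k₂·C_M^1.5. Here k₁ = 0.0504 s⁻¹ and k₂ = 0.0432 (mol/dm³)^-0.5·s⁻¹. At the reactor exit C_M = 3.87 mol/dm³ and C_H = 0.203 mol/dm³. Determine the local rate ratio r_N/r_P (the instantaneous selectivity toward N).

S_{N/P} = r_N/r_P = (k₁·C_M^0.5·C_H^0.5)/(k₂·C_M^1.5) = (k₁/k₂)·C_M⁻¹·C_H^0.5.
= (0.0504×3.870^0.5×0.2030^0.5) / (0.0432×3.870^1.5) = 0.04467/0.3289 = 0.136.
The undesired path is higher order in M, so low C_M (CSTR or dilute feed) favours N.

0.136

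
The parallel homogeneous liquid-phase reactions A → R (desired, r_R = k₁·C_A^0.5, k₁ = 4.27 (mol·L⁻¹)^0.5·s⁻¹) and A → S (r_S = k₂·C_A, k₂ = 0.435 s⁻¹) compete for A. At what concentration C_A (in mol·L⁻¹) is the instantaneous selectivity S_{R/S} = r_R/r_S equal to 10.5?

0.874 mol·L⁻¹

S_{R/S} = (k₁/k₂)·C_A^-0.5 ⇒ C_A = (S·k₂/k₁)^(-2).
= (10.5×0.435/4.27)^(-2) = (1.070)^(-2) = 0.874 mol·L⁻¹.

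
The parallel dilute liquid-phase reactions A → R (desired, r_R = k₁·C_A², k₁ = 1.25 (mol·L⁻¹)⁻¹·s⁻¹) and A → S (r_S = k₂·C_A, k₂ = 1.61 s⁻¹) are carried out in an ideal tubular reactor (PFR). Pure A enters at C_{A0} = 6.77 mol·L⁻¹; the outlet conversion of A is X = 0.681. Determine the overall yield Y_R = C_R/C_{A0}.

C_A = C_{A0}(1−X) = 2.160 mol·L⁻¹.
Along a PFR/batch, dC_S/dC_A = −r_S/(r_R+r_S) = −k₂/(k₂+k₁·C_A).
Integrating from C_{A0} to C_A: C_S = (1.61/1.25)·ln[(1.61+1.25·6.77)/(1.61+1.25·2.16)] = 1.288·ln(10.07/4.310) = 1.093 mol·L⁻¹.
Then C_R = (C_{A0}−C_A) − C_S = 4.610 − 1.093 = 3.517 mol·L⁻¹.
Y_R = C_R/C_{A0} = 3.517/6.77 = 0.519.

0.519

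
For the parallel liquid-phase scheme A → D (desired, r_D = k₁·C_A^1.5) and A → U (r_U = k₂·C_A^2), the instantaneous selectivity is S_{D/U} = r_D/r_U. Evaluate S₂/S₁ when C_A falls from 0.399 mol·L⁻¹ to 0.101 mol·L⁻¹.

1.99

S_{D/U} = (k₁/k₂)·C_A^-0.5, so S₂/S₁ = (C_{A,2}/C_{A,1})^-0.5.
= (0.101/0.399)^(-0.5) = (0.2531)^(-0.5) = 1.99.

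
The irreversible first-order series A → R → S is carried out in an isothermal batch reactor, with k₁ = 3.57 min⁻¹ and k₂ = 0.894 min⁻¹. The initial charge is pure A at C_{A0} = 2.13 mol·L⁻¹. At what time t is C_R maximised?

0.517 min

The intermediate peaks when r₁ = r₂, i.e. k₁e^(−k₁t) = k₂e^(−k₂t), giving t_opt = ln(k₂/k₁)/(k₂−k₁).
= ln(0.894/3.57)/(0.894−3.57) = ln(0.2504)/-2.676 = -1.385/-2.676 = 0.517 min.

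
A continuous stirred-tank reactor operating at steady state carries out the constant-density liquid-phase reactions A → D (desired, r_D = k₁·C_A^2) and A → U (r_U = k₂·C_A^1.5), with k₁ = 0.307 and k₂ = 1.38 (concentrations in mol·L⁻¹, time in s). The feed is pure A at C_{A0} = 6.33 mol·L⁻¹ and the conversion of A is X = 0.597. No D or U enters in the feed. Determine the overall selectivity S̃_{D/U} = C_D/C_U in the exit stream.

Exit C_A = C_{A0}(1−X) = 6.33×0.403 = 2.551 mol·L⁻¹.
A CSTR operates uniformly at the exit composition, giving r_D = 1.998 and r_U = 5.623 (each k·C_A^n at C_A = 2.551).
Overall selectivity = C_D/C_U = r_Dτ/(r_Uτ) = r_D/r_U = 0.355.

0.355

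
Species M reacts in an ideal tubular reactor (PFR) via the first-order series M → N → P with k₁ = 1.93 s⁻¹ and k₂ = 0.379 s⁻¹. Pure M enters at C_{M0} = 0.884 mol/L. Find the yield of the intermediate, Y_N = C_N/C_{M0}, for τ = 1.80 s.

Solving the coupled first-order balances gives C_N(τ) = [k₁/(k₂−k₁)]·C_{M0}·(e^(−k₁τ) − e^(−k₂τ)).
e^(−k₁τ) = e^(−1.93×1.80) = e^(−3.474) = 0.03099; e^(−k₂τ) = e^(−0.6822) = 0.5055.
C_N = 1.93×0.884/(0.379−1.93) × (0.03099−0.5055) = (-1.100)×(-0.4745) = 0.5220 mol/L.
Y_N = C_N/C_{M0} = 0.5220/0.884 = 0.590.

0.590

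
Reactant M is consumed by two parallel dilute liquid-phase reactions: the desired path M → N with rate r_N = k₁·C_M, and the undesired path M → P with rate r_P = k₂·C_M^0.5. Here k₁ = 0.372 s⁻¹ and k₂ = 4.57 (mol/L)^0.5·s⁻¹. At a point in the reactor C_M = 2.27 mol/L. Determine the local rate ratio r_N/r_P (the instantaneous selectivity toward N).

S_{N/P} = r_N/r_P = (k₁·C_M)/(k₂·C_M^0.5) = (k₁/k₂)·C_M^0.5.
= (0.372×2.270) / (4.57×2.270^0.5) = 0.8444/6.885 = 0.123.
Since the desired path is higher order in M, keeping C_M high (PFR or concentrated feed) favours N.

0.123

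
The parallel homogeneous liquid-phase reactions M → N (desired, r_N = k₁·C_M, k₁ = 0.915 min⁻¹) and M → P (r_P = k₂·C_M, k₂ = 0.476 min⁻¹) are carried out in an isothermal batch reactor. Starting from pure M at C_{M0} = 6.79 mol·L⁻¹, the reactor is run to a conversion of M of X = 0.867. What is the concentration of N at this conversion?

3.87 mol·L⁻¹

C_M = C_{M0}(1−X) = 0.9031 mol·L⁻¹.
Both paths are first order in M, so the instantaneous fraction to N is constant: dC_N/d(−C_M) = k₁/(k₁+k₂) = 0.6578.
C_N = 0.6578·(C_{M0}−C_M) = 0.6578×5.887 = 3.87 mol·L⁻¹.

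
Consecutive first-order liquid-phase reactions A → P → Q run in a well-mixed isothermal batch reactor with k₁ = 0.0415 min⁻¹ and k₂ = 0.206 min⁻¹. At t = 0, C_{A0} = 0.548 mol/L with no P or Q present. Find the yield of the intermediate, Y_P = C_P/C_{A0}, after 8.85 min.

Solving the coupled first-order balances gives C_P(t) = [k₁/(k₂−k₁)]·C_{A0}·(e^(−k₁t) − e^(−k₂t)).
e^(−k₁t) = e^(−0.0415×8.85) = e^(−0.3673) = 0.6926; e^(−k₂t) = e^(−1.823) = 0.1615.
C_P = 0.0415×0.548/(0.206−0.0415) × (0.6926−0.1615) = 0.1382×0.5311 = 0.07342 mol/L.
Y_P = C_P/C_{A0} = 0.07342/0.548 = 0.134.

0.134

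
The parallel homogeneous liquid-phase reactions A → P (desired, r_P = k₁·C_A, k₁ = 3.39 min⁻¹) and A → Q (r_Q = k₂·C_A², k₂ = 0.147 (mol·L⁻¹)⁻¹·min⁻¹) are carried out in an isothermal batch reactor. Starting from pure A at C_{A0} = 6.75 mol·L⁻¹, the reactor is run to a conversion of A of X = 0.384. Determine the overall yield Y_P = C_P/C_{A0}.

C_A = C_{A0}(1−X) = 4.158 mol·L⁻¹.
Along a PFR/batch, dC_P/dC_A = −r_P/(r_P+r_Q) = −k₁/(k₁+k₂·C_A).
Integrating from C_{A0} to C_A: C_P = (3.39/0.147)·ln[(3.39+0.147·6.75)/(3.39+0.147·4.16)] = 23.06·ln(4.382/4.001) = 2.098 mol·L⁻¹.
Y_P = C_P/C_{A0} = 2.098/6.75 = 0.311.

0.311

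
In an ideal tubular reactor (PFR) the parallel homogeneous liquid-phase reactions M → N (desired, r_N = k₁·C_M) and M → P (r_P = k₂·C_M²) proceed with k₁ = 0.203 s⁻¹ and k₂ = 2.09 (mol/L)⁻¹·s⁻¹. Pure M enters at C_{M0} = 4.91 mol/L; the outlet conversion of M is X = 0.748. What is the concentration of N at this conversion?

C_M = C_{M0}(1−X) = 1.237 mol/L.
Along a PFR/batch, dC_N/dC_M = −r_N/(r_N+r_P) = −k₁/(k₁+k₂·C_M).
Integrating from C_{M0} to C_M: C_N = (0.203/2.09)·ln[(0.203+2.09·4.91)/(0.203+2.09·1.24)] = 0.09713·ln(10.46/2.789) = 0.1284 mol/L.

0.128 mol/L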